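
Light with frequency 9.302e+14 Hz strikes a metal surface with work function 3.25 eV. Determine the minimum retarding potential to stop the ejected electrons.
0.5970 V

The stopping potential V_s satisfies: eV_s = KE_max

First, find KE_max using Einstein's equation:
E_photon = hf = (6.626×10⁻³⁴ J·s)(9.302e+14 Hz) = 3.8470 eV
KE_max = E_photon - φ = 3.8470 - 3.25 = 0.5970 eV

Since eV_s = KE_max:
V_s = KE_max/e = 0.5970 V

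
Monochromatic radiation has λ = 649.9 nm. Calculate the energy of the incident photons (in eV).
1.9077 eV

Using E = hf = hc/λ:

E = hc/λ = (6.626×10⁻³⁴ J·s)(3×10⁸ m/s) / (649.9×10⁻⁹ m)
E = 1.9077 eV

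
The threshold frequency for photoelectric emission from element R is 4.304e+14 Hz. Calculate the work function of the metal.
1.78 eV

At the threshold frequency, photon energy equals work function:
φ = hf₀

Calculating:
φ = (6.626×10⁻³⁴ J·s)(4.304e+14 Hz)
φ = 1.78 eV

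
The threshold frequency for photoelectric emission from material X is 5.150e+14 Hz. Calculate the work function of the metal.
2.13 eV

At the threshold frequency, photon energy equals work function:
φ = hf₀

Calculating:
φ = (6.626×10⁻³⁴ J·s)(5.150e+14 Hz)
φ = 2.13 eV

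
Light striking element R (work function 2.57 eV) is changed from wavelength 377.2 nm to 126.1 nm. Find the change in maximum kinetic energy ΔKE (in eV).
6.5453 eV

Using Einstein's equation: KE_max = hc/λ - φ

For λ₁ = 377.2 nm:
KE₁ = hc/λ₁ - φ = 3.2870 - 2.57 = 0.7170 eV

For λ₂ = 126.1 nm:
KE₂ = hc/λ₂ - φ = 9.8322 - 2.57 = 7.2622 eV

Change in KE:
ΔKE = KE₂ - KE₁ = 7.2622 - 0.7170 = 6.5453 eV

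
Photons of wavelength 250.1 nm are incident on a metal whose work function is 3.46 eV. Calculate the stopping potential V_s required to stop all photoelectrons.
1.4974 V

The stopping potential V_s satisfies: eV_s = KE_max

First, find KE_max using Einstein's equation:
E_photon = hc/λ = 4.9574 eV
KE_max = E_photon - φ = 4.9574 - 3.46 = 1.4974 eV

Since eV_s = KE_max:
V_s = KE_max/e = 1.4974 V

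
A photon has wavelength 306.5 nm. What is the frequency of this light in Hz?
9.7812e+14 Hz

Using the wave equation: c = fλ

Solving for frequency:
f = c/λ = (3×10⁸ m/s) / (306.5×10⁻⁹ m)
f = 9.7812e+14 Hz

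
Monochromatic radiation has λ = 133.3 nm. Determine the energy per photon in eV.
9.3011 eV

Using E = hf = hc/λ:

E = hc/λ = (6.626×10⁻³⁴ J·s)(3×10⁸ m/s) / (133.3×10⁻⁹ m)
E = 9.3011 eV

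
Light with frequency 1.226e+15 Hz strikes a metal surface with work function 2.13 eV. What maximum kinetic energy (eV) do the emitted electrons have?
2.9403 eV

Using Einstein's photoelectric equation: KE_max = hf - φ

First, calculate the photon energy:
E_photon = hf = (6.626×10⁻³⁴ J·s)(1.226e+15 Hz)
E_photon = 5.0703 eV

Then, the maximum kinetic energy:
KE_max = E_photon - φ = 5.0703 eV - 2.13 eV = 2.9403 eV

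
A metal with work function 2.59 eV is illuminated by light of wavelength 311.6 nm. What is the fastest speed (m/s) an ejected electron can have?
6.9899e+05 m/s

First, find the maximum kinetic energy:
E_photon = hc/λ = 3.9790 eV
KE_max = E_photon - φ = 3.9790 - 2.59 = 1.3890 eV

Convert to Joules: KE_max = 1.3890 × 1.602×10⁻¹⁹ J = 2.2253e-19 J

Then use KE = ½mv² to find velocity:
v = √(2·KE/m) = √(2 × 2.2253e-19 J / 9.109e-31 kg)
v = 6.9899e+05 m/s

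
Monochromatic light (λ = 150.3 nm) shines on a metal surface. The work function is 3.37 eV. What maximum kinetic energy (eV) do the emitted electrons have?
4.8791 eV

Using Einstein's photoelectric equation: KE_max = hf - φ = hc/λ - φ

First, calculate the photon energy:
E_photon = hc/λ = (6.626×10⁻³⁴ J·s)(3×10⁸ m/s) / (150.3×10⁻⁹ m)
E_photon = 8.2491 eV

Then, the maximum kinetic energy:
KE_max = E_photon - φ = 8.2491 eV - 3.37 eV = 4.8791 eV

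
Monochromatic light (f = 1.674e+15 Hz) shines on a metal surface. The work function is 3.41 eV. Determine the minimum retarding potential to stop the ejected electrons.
3.5131 V

The stopping potential V_s satisfies: eV_s = KE_max

First, find KE_max using Einstein's equation:
E_photon = hf = (6.626×10⁻³⁴ J·s)(1.674e+15 Hz) = 6.9231 eV
KE_max = E_photon - φ = 6.9231 - 3.41 = 3.5131 eV

Since eV_s = KE_max:
V_s = KE_max/e = 3.5131 V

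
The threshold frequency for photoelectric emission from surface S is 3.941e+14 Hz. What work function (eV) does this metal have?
1.63 eV

At the threshold frequency, photon energy equals work function:
φ = hf₀

Calculating:
φ = (6.626×10⁻³⁴ J·s)(3.941e+14 Hz)
φ = 1.63 eV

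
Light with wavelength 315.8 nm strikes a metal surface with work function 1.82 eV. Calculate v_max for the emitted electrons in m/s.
8.6071e+05 m/s

First, find the maximum kinetic energy:
E_photon = hc/λ = 3.9260 eV
KE_max = E_photon - φ = 3.9260 - 1.82 = 2.1060 eV

Convert to Joules: KE_max = 2.1060 × 1.602×10⁻¹⁹ J = 3.3742e-19 J

Then use KE = ½mv² to find velocity:
v = √(2·KE/m) = √(2 × 3.3742e-19 J / 9.109e-31 kg)
v = 8.6071e+05 m/s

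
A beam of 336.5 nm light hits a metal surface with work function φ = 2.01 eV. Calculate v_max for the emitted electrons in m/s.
7.6749e+05 m/s

First, find the maximum kinetic energy:
E_photon = hc/λ = 3.6845 eV
KE_max = E_photon - φ = 3.6845 - 2.01 = 1.6745 eV

Convert to Joules: KE_max = 1.6745 × 1.602×10⁻¹⁹ J = 2.6829e-19 J

Then use KE = ½mv² to find velocity:
v = √(2·KE/m) = √(2 × 2.6829e-19 J / 9.109e-31 kg)
v = 7.6749e+05 m/s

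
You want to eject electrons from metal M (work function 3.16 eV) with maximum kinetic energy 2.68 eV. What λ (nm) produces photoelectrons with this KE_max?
212.30 nm

From Einstein's equation: KE_max = hc/λ - φ

Rearranging for λ:
hc/λ = KE_max + φ
λ = hc/(KE_max + φ)

Required photon energy:
E_photon = KE_max + φ = 2.68 + 3.16 = 5.84 eV

Required wavelength:
λ = hc/E_photon = (6.626×10⁻³⁴)(3×10⁸) / (5.84 × 1.602×10⁻¹⁹)
λ = 212.30 nm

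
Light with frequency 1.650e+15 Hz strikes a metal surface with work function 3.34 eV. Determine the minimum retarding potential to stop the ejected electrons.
3.4839 V

The stopping potential V_s satisfies: eV_s = KE_max

First, find KE_max using Einstein's equation:
E_photon = hf = (6.626×10⁻³⁴ J·s)(1.650e+15 Hz) = 6.8239 eV
KE_max = E_photon - φ = 6.8239 - 3.34 = 3.4839 eV

Since eV_s = KE_max:
V_s = KE_max/e = 3.4839 V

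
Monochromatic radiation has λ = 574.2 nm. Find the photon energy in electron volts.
2.1593 eV

Using E = hf = hc/λ:

E = hc/λ = (6.626×10⁻³⁴ J·s)(3×10⁸ m/s) / (574.2×10⁻⁹ m)
E = 2.1593 eV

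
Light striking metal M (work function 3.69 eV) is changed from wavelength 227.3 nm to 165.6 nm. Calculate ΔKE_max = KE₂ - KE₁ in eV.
2.0323 eV

Using Einstein's equation: KE_max = hc/λ - φ

For λ₁ = 227.3 nm:
KE₁ = hc/λ₁ - φ = 5.4547 - 3.69 = 1.7647 eV

For λ₂ = 165.6 nm:
KE₂ = hc/λ₂ - φ = 7.4870 - 3.69 = 3.7970 eV

Change in KE:
ΔKE = KE₂ - KE₁ = 3.7970 - 1.7647 = 2.0323 eV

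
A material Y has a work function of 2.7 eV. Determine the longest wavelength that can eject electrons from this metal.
459.20 nm

The threshold wavelength is when the photon energy equals the work function:
hc/λ₀ = φ

Solving for λ₀:
λ₀ = hc/φ = (6.626×10⁻³⁴ J·s)(3×10⁸ m/s) / (2.7 eV × 1.602×10⁻¹⁹ J/eV)
λ₀ = 459.20 nm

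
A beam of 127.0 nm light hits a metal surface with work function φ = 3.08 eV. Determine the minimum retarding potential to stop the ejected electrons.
6.6825 V

The stopping potential V_s satisfies: eV_s = KE_max

First, find KE_max using Einstein's equation:
E_photon = hc/λ = 9.7625 eV
KE_max = E_photon - φ = 9.7625 - 3.08 = 6.6825 eV

Since eV_s = KE_max:
V_s = KE_max/e = 6.6825 V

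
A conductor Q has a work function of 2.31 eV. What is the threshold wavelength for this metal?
536.73 nm

The threshold wavelength is when the photon energy equals the work function:
hc/λ₀ = φ

Solving for λ₀:
λ₀ = hc/φ = (6.626×10⁻³⁴ J·s)(3×10⁸ m/s) / (2.31 eV × 1.602×10⁻¹⁹ J/eV)
λ₀ = 536.73 nm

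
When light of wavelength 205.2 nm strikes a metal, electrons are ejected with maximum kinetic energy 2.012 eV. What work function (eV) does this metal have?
4.03 eV

From Einstein's photoelectric equation: KE_max = hf - φ = hc/λ - φ

Rearranging for φ:
φ = hc/λ - KE_max

Calculate photon energy:
E_photon = hc/λ = 6.0421 eV

Therefore:
φ = 6.0421 - 2.012 = 4.03 eV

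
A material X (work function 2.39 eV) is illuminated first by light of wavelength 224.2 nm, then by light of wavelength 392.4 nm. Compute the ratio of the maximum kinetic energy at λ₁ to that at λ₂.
4.0799

Using Einstein's equation: KE_max = hc/λ - φ

For λ₁ = 224.2 nm:
E₁ = hc/λ₁ = 5.5301 eV
KE₁ = E₁ - φ = 5.5301 - 2.39 = 3.1401 eV

For λ₂ = 392.4 nm:
E₂ = hc/λ₂ = 3.1596 eV
KE₂ = E₂ - φ = 3.1596 - 2.39 = 0.7696 eV

Ratio: KE₁/KE₂ = 3.1401/0.7696 = 4.0799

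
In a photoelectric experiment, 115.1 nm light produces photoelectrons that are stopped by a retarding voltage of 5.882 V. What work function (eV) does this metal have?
4.89 eV

The stopping potential gives the maximum kinetic energy: KE_max = eV_s = 5.882 eV

From Einstein's photoelectric equation: KE_max = hc/λ - φ
Rearranging: φ = hc/λ - KE_max

Calculate photon energy:
E_photon = hc/λ = (6.626×10⁻³⁴ J·s)(3×10⁸ m/s) / (115.1×10⁻⁹ m) = 10.7719 eV

Therefore:
φ = 10.7719 - 5.882 = 4.89 eV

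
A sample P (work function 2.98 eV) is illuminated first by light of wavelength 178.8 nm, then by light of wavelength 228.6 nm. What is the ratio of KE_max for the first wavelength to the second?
1.6182

Using Einstein's equation: KE_max = hc/λ - φ

For λ₁ = 178.8 nm:
E₁ = hc/λ₁ = 6.9342 eV
KE₁ = E₁ - φ = 6.9342 - 2.98 = 3.9542 eV

For λ₂ = 228.6 nm:
E₂ = hc/λ₂ = 5.4236 eV
KE₂ = E₂ - φ = 5.4236 - 2.98 = 2.4436 eV

Ratio: KE₁/KE₂ = 3.9542/2.4436 = 1.6182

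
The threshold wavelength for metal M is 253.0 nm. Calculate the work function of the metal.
4.90 eV

At the threshold wavelength, photon energy equals work function:
φ = hc/λ₀

Calculating:
φ = (6.626×10⁻³⁴ J·s)(3×10⁸ m/s) / (253.0×10⁻⁹ m)
φ = 4.90 eV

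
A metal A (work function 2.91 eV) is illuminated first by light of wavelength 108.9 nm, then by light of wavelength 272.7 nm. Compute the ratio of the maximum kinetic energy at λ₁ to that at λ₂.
5.1787

Using Einstein's equation: KE_max = hc/λ - φ

For λ₁ = 108.9 nm:
E₁ = hc/λ₁ = 11.3851 eV
KE₁ = E₁ - φ = 11.3851 - 2.91 = 8.4751 eV

For λ₂ = 272.7 nm:
E₂ = hc/λ₂ = 4.5465 eV
KE₂ = E₂ - φ = 4.5465 - 2.91 = 1.6365 eV

Ratio: KE₁/KE₂ = 8.4751/1.6365 = 5.1787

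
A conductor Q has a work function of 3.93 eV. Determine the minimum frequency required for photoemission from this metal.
9.5027e+14 Hz

The threshold frequency is when the photon energy equals the work function:
hf₀ = φ

Solving for f₀:
f₀ = φ/h = (3.93 eV × 1.602×10⁻¹⁹ J/eV) / (6.626×10⁻³⁴ J·s)
f₀ = 9.5027e+14 Hz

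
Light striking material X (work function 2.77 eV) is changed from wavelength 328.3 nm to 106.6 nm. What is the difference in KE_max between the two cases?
7.8542 eV

Using Einstein's equation: KE_max = hc/λ - φ

For λ₁ = 328.3 nm:
KE₁ = hc/λ₁ - φ = 3.7766 - 2.77 = 1.0066 eV

For λ₂ = 106.6 nm:
KE₂ = hc/λ₂ - φ = 11.6308 - 2.77 = 8.8608 eV

Change in KE:
ΔKE = KE₂ - KE₁ = 8.8608 - 1.0066 = 7.8542 eV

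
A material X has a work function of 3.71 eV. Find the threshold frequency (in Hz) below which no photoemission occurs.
8.9707e+14 Hz

The threshold frequency is when the photon energy equals the work function:
hf₀ = φ

Solving for f₀:
f₀ = φ/h = (3.71 eV × 1.602×10⁻¹⁹ J/eV) / (6.626×10⁻³⁴ J·s)
f₀ = 8.9707e+14 Hz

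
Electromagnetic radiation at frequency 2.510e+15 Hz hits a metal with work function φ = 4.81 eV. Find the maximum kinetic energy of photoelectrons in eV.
5.5705 eV

Using Einstein's photoelectric equation: KE_max = hf - φ

First, calculate the photon energy:
E_photon = hf = (6.626×10⁻³⁴ J·s)(2.510e+15 Hz)
E_photon = 10.3805 eV

Then, the maximum kinetic energy:
KE_max = E_photon - φ = 10.3805 eV - 4.81 eV = 5.5705 eV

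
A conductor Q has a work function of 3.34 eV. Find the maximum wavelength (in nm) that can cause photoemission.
371.21 nm

The threshold wavelength is when the photon energy equals the work function:
hc/λ₀ = φ

Solving for λ₀:
λ₀ = hc/φ = (6.626×10⁻³⁴ J·s)(3×10⁸ m/s) / (3.34 eV × 1.602×10⁻¹⁹ J/eV)
λ₀ = 371.21 nm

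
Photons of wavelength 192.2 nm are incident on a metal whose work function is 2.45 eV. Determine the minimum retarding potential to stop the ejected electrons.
4.0008 V

The stopping potential V_s satisfies: eV_s = KE_max

First, find KE_max using Einstein's equation:
E_photon = hc/λ = 6.4508 eV
KE_max = E_photon - φ = 6.4508 - 2.45 = 4.0008 eV

Since eV_s = KE_max:
V_s = KE_max/e = 4.0008 V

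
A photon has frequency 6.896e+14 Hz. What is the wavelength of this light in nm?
434.73 nm

Using the wave equation: c = fλ

Solving for wavelength:
λ = c/f = (3×10⁸ m/s) / (6.896e+14 Hz)
λ = 434.73 nm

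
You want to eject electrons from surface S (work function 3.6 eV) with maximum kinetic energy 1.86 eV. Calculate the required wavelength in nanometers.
227.08 nm

From Einstein's equation: KE_max = hc/λ - φ

Rearranging for λ:
hc/λ = KE_max + φ
λ = hc/(KE_max + φ)

Required photon energy:
E_photon = KE_max + φ = 1.86 + 3.6 = 5.46 eV

Required wavelength:
λ = hc/E_photon = (6.626×10⁻³⁴)(3×10⁸) / (5.46 × 1.602×10⁻¹⁹)
λ = 227.08 nm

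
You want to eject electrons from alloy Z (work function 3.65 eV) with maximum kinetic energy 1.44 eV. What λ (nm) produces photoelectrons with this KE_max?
243.58 nm

From Einstein's equation: KE_max = hc/λ - φ

Rearranging for λ:
hc/λ = KE_max + φ
λ = hc/(KE_max + φ)

Required photon energy:
E_photon = KE_max + φ = 1.44 + 3.65 = 5.09 eV

Required wavelength:
λ = hc/E_photon = (6.626×10⁻³⁴)(3×10⁸) / (5.09 × 1.602×10⁻¹⁹)
λ = 243.58 nm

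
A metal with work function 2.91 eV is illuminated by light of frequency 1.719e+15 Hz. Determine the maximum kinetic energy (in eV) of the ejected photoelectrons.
4.1992 eV

Using Einstein's photoelectric equation: KE_max = hf - φ

First, calculate the photon energy:
E_photon = hf = (6.626×10⁻³⁴ J·s)(1.719e+15 Hz)
E_photon = 7.1092 eV

Then, the maximum kinetic energy:
KE_max = E_photon - φ = 7.1092 eV - 2.91 eV = 4.1992 eV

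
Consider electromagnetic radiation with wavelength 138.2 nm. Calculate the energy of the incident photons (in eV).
8.9714 eV

Using E = hf = hc/λ:

E = hc/λ = (6.626×10⁻³⁴ J·s)(3×10⁸ m/s) / (138.2×10⁻⁹ m)
E = 8.9714 eV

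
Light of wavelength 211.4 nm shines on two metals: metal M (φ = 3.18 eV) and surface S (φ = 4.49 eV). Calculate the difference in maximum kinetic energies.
1.3100 eV

Using KE_max = hc/λ - φ for each metal:

Photon energy: E = hc/λ = 5.8649 eV

For metal M (φ₁ = 3.18 eV):
KE₁ = E - φ₁ = 5.8649 - 3.18 = 2.6849 eV

For surface S (φ₂ = 4.49 eV):
KE₂ = E - φ₂ = 5.8649 - 4.49 = 1.3749 eV

Difference:
ΔKE = KE₁ - KE₂ = 2.6849 - 1.3749 = 1.3100 eV

Note: The difference equals the difference in work functions: 4.49 - 3.18 = 1.31 eV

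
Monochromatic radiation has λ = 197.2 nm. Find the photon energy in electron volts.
6.2872 eV

Using E = hf = hc/λ:

E = hc/λ = (6.626×10⁻³⁴ J·s)(3×10⁸ m/s) / (197.2×10⁻⁹ m)
E = 6.2872 eV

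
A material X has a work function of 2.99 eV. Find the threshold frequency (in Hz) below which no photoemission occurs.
7.2298e+14 Hz

The threshold frequency is when the photon energy equals the work function:
hf₀ = φ

Solving for f₀:
f₀ = φ/h = (2.99 eV × 1.602×10⁻¹⁹ J/eV) / (6.626×10⁻³⁴ J·s)
f₀ = 7.2298e+14 Hz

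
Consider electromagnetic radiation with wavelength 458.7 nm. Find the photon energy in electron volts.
2.7029 eV

Using E = hf = hc/λ:

E = hc/λ = (6.626×10⁻³⁴ J·s)(3×10⁸ m/s) / (458.7×10⁻⁹ m)
E = 2.7029 eV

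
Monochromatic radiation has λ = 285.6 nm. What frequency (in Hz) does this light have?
1.0497e+15 Hz

Using the wave equation: c = fλ

Solving for frequency:
f = c/λ = (3×10⁸ m/s) / (285.6×10⁻⁹ m)
f = 1.0497e+15 Hz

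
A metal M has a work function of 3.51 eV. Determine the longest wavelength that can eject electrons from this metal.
353.23 nm

The threshold wavelength is when the photon energy equals the work function:
hc/λ₀ = φ

Solving for λ₀:
λ₀ = hc/φ = (6.626×10⁻³⁴ J·s)(3×10⁸ m/s) / (3.51 eV × 1.602×10⁻¹⁹ J/eV)
λ₀ = 353.23 nm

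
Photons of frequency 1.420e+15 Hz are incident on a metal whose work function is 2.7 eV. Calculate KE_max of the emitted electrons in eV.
3.1726 eV

Using Einstein's photoelectric equation: KE_max = hf - φ

First, calculate the photon energy:
E_photon = hf = (6.626×10⁻³⁴ J·s)(1.420e+15 Hz)
E_photon = 5.8726 eV

Then, the maximum kinetic energy:
KE_max = E_photon - φ = 5.8726 eV - 2.7 eV = 3.1726 eV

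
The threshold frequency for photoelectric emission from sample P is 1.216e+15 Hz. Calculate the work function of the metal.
5.03 eV

At the threshold frequency, photon energy equals work function:
φ = hf₀

Calculating:
φ = (6.626×10⁻³⁴ J·s)(1.216e+15 Hz)
φ = 5.03 eV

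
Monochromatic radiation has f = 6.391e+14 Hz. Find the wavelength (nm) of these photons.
469.09 nm

Using the wave equation: c = fλ

Solving for wavelength:
λ = c/f = (3×10⁸ m/s) / (6.391e+14 Hz)
λ = 469.09 nm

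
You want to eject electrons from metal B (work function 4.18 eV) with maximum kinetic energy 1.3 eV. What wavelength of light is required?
226.25 nm

From Einstein's equation: KE_max = hc/λ - φ

Rearranging for λ:
hc/λ = KE_max + φ
λ = hc/(KE_max + φ)

Required photon energy:
E_photon = KE_max + φ = 1.3 + 4.18 = 5.48 eV

Required wavelength:
λ = hc/E_photon = (6.626×10⁻³⁴)(3×10⁸) / (5.48 × 1.602×10⁻¹⁹)
λ = 226.25 nm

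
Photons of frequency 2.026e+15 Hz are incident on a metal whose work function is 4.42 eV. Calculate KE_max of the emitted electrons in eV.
3.9589 eV

Using Einstein's photoelectric equation: KE_max = hf - φ

First, calculate the photon energy:
E_photon = hf = (6.626×10⁻³⁴ J·s)(2.026e+15 Hz)
E_photon = 8.3789 eV

Then, the maximum kinetic energy:
KE_max = E_photon - φ = 8.3789 eV - 4.42 eV = 3.9589 eV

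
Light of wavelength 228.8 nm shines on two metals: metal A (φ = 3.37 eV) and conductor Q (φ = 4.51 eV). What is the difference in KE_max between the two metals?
1.1400 eV

Using KE_max = hc/λ - φ for each metal:

Photon energy: E = hc/λ = 5.4189 eV

For metal A (φ₁ = 3.37 eV):
KE₁ = E - φ₁ = 5.4189 - 3.37 = 2.0489 eV

For conductor Q (φ₂ = 4.51 eV):
KE₂ = E - φ₂ = 5.4189 - 4.51 = 0.9089 eV

Difference:
ΔKE = KE₁ - KE₂ = 2.0489 - 0.9089 = 1.1400 eV

Note: The difference equals the difference in work functions: 4.51 - 3.37 = 1.14 eV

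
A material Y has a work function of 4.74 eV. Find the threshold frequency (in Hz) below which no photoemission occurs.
1.1461e+15 Hz

The threshold frequency is when the photon energy equals the work function:
hf₀ = φ

Solving for f₀:
f₀ = φ/h = (4.74 eV × 1.602×10⁻¹⁹ J/eV) / (6.626×10⁻³⁴ J·s)
f₀ = 1.1461e+15 Hz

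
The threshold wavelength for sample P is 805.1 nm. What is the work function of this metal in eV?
1.54 eV

At the threshold wavelength, photon energy equals work function:
φ = hc/λ₀

Calculating:
φ = (6.626×10⁻³⁴ J·s)(3×10⁸ m/s) / (805.1×10⁻⁹ m)
φ = 1.54 eV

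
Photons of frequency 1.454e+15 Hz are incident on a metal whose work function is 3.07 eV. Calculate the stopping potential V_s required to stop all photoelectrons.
2.9433 V

The stopping potential V_s satisfies: eV_s = KE_max

First, find KE_max using Einstein's equation:
E_photon = hf = (6.626×10⁻³⁴ J·s)(1.454e+15 Hz) = 6.0133 eV
KE_max = E_photon - φ = 6.0133 - 3.07 = 2.9433 eV

Since eV_s = KE_max:
V_s = KE_max/e = 2.9433 V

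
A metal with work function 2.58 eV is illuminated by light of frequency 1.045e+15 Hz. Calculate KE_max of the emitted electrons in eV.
1.7418 eV

Using Einstein's photoelectric equation: KE_max = hf - φ

First, calculate the photon energy:
E_photon = hf = (6.626×10⁻³⁴ J·s)(1.045e+15 Hz)
E_photon = 4.3218 eV

Then, the maximum kinetic energy:
KE_max = E_photon - φ = 4.3218 eV - 2.58 eV = 1.7418 eV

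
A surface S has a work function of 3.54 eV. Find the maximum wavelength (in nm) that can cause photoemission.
350.24 nm

The threshold wavelength is when the photon energy equals the work function:
hc/λ₀ = φ

Solving for λ₀:
λ₀ = hc/φ = (6.626×10⁻³⁴ J·s)(3×10⁸ m/s) / (3.54 eV × 1.602×10⁻¹⁹ J/eV)
λ₀ = 350.24 nm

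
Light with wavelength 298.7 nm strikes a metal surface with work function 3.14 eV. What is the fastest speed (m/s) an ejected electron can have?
5.9629e+05 m/s

First, find the maximum kinetic energy:
E_photon = hc/λ = 4.1508 eV
KE_max = E_photon - φ = 4.1508 - 3.14 = 1.0108 eV

Convert to Joules: KE_max = 1.0108 × 1.602×10⁻¹⁹ J = 1.6195e-19 J

Then use KE = ½mv² to find velocity:
v = √(2·KE/m) = √(2 × 1.6195e-19 J / 9.109e-31 kg)
v = 5.9629e+05 m/s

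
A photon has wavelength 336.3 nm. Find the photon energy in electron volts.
3.6867 eV

Using E = hf = hc/λ:

E = hc/λ = (6.626×10⁻³⁴ J·s)(3×10⁸ m/s) / (336.3×10⁻⁹ m)
E = 3.6867 eV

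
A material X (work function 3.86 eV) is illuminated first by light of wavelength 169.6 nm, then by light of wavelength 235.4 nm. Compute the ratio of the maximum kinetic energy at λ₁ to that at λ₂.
2.4524

Using Einstein's equation: KE_max = hc/λ - φ

For λ₁ = 169.6 nm:
E₁ = hc/λ₁ = 7.3104 eV
KE₁ = E₁ - φ = 7.3104 - 3.86 = 3.4504 eV

For λ₂ = 235.4 nm:
E₂ = hc/λ₂ = 5.2670 eV
KE₂ = E₂ - φ = 5.2670 - 3.86 = 1.4070 eV

Ratio: KE₁/KE₂ = 3.4504/1.4070 = 2.4524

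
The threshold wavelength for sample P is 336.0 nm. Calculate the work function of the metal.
3.69 eV

At the threshold wavelength, photon energy equals work function:
φ = hc/λ₀

Calculating:
φ = (6.626×10⁻³⁴ J·s)(3×10⁸ m/s) / (336.0×10⁻⁹ m)
φ = 3.69 eV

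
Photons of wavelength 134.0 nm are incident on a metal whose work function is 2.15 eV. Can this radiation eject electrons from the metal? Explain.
Yes

For photoemission, the photon energy must exceed the work function.

Photon energy: E = hc/λ = 9.2526 eV
Work function: φ = 2.15 eV

Since E_photon (9.2526 eV) > φ (2.15 eV), photoemission WILL occur.
The threshold wavelength is λ₀ = hc/φ = 576.7 nm.
Since 134.0 nm < 576.7 nm, the light has sufficient energy.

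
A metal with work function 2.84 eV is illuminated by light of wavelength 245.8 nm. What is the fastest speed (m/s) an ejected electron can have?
8.8053e+05 m/s

First, find the maximum kinetic energy:
E_photon = hc/λ = 5.0441 eV
KE_max = E_photon - φ = 5.0441 - 2.84 = 2.2041 eV

Convert to Joules: KE_max = 2.2041 × 1.602×10⁻¹⁹ J = 3.5314e-19 J

Then use KE = ½mv² to find velocity:
v = √(2·KE/m) = √(2 × 3.5314e-19 J / 9.109e-31 kg)
v = 8.8053e+05 m/s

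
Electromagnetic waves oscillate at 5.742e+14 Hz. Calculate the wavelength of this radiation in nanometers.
522.10 nm

Using the wave equation: c = fλ

Solving for wavelength:
λ = c/f = (3×10⁸ m/s) / (5.742e+14 Hz)
λ = 522.10 nm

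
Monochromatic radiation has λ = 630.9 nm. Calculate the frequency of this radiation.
4.7518e+14 Hz

Using the wave equation: c = fλ

Solving for frequency:
f = c/λ = (3×10⁸ m/s) / (630.9×10⁻⁹ m)
f = 4.7518e+14 Hz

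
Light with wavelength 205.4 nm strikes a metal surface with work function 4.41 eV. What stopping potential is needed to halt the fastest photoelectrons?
1.6262 V

The stopping potential V_s satisfies: eV_s = KE_max

First, find KE_max using Einstein's equation:
E_photon = hc/λ = 6.0362 eV
KE_max = E_photon - φ = 6.0362 - 4.41 = 1.6262 eV

Since eV_s = KE_max:
V_s = KE_max/e = 1.6262 V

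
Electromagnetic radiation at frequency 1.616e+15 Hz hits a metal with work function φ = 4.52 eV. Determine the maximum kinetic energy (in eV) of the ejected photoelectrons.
2.1632 eV

Using Einstein's photoelectric equation: KE_max = hf - φ

First, calculate the photon energy:
E_photon = hf = (6.626×10⁻³⁴ J·s)(1.616e+15 Hz)
E_photon = 6.6832 eV

Then, the maximum kinetic energy:
KE_max = E_photon - φ = 6.6832 eV - 4.52 eV = 2.1632 eV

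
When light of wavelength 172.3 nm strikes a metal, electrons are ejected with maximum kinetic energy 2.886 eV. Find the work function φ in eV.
4.31 eV

From Einstein's photoelectric equation: KE_max = hf - φ = hc/λ - φ

Rearranging for φ:
φ = hc/λ - KE_max

Calculate photon energy:
E_photon = hc/λ = 7.1958 eV

Therefore:
φ = 7.1958 - 2.886 = 4.31 eV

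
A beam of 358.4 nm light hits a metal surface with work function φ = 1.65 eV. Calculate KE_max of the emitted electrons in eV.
1.8094 eV

Using Einstein's photoelectric equation: KE_max = hf - φ = hc/λ - φ

First, calculate the photon energy:
E_photon = hc/λ = (6.626×10⁻³⁴ J·s)(3×10⁸ m/s) / (358.4×10⁻⁹ m)
E_photon = 3.4594 eV

Then, the maximum kinetic energy:
KE_max = E_photon - φ = 3.4594 eV - 1.65 eV = 1.8094 eV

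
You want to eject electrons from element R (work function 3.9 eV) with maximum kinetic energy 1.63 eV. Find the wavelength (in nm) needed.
224.20 nm

From Einstein's equation: KE_max = hc/λ - φ

Rearranging for λ:
hc/λ = KE_max + φ
λ = hc/(KE_max + φ)

Required photon energy:
E_photon = KE_max + φ = 1.63 + 3.9 = 5.53 eV

Required wavelength:
λ = hc/E_photon = (6.626×10⁻³⁴)(3×10⁸) / (5.53 × 1.602×10⁻¹⁹)
λ = 224.20 nm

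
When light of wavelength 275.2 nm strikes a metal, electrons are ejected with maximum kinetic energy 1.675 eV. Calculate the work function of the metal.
2.83 eV

From Einstein's photoelectric equation: KE_max = hf - φ = hc/λ - φ

Rearranging for φ:
φ = hc/λ - KE_max

Calculate photon energy:
E_photon = hc/λ = 4.5052 eV

Therefore:
φ = 4.5052 - 1.675 = 2.83 eV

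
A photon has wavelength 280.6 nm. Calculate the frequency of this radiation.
1.0684e+15 Hz

Using the wave equation: c = fλ

Solving for frequency:
f = c/λ = (3×10⁸ m/s) / (280.6×10⁻⁹ m)
f = 1.0684e+15 Hz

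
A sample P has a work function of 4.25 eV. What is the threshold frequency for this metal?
1.0276e+15 Hz

The threshold frequency is when the photon energy equals the work function:
hf₀ = φ

Solving for f₀:
f₀ = φ/h = (4.25 eV × 1.602×10⁻¹⁹ J/eV) / (6.626×10⁻³⁴ J·s)
f₀ = 1.0276e+15 Hz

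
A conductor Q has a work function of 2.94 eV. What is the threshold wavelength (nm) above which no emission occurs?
421.71 nm

The threshold wavelength is when the photon energy equals the work function:
hc/λ₀ = φ

Solving for λ₀:
λ₀ = hc/φ = (6.626×10⁻³⁴ J·s)(3×10⁸ m/s) / (2.94 eV × 1.602×10⁻¹⁹ J/eV)
λ₀ = 421.71 nm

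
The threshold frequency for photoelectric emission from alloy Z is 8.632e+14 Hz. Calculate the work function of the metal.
3.57 eV

At the threshold frequency, photon energy equals work function:
φ = hf₀

Calculating:
φ = (6.626×10⁻³⁴ J·s)(8.632e+14 Hz)
φ = 3.57 eV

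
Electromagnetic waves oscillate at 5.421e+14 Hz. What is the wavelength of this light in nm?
553.02 nm

Using the wave equation: c = fλ

Solving for wavelength:
λ = c/f = (3×10⁸ m/s) / (5.421e+14 Hz)
λ = 553.02 nm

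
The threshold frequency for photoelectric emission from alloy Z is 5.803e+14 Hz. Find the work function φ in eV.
2.40 eV

At the threshold frequency, photon energy equals work function:
φ = hf₀

Calculating:
φ = (6.626×10⁻³⁴ J·s)(5.803e+14 Hz)
φ = 2.40 eV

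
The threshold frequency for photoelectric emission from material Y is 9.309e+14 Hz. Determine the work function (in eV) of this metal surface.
3.85 eV

At the threshold frequency, photon energy equals work function:
φ = hf₀

Calculating:
φ = (6.626×10⁻³⁴ J·s)(9.309e+14 Hz)
φ = 3.85 eV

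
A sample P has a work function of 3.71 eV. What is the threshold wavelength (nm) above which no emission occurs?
334.19 nm

The threshold wavelength is when the photon energy equals the work function:
hc/λ₀ = φ

Solving for λ₀:
λ₀ = hc/φ = (6.626×10⁻³⁴ J·s)(3×10⁸ m/s) / (3.71 eV × 1.602×10⁻¹⁹ J/eV)
λ₀ = 334.19 nm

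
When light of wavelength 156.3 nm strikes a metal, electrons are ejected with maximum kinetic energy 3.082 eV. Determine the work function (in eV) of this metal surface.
4.85 eV

From Einstein's photoelectric equation: KE_max = hf - φ = hc/λ - φ

Rearranging for φ:
φ = hc/λ - KE_max

Calculate photon energy:
E_photon = hc/λ = 7.9325 eV

Therefore:
φ = 7.9325 - 3.082 = 4.85 eV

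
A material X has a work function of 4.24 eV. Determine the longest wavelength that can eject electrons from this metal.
292.42 nm

The threshold wavelength is when the photon energy equals the work function:
hc/λ₀ = φ

Solving for λ₀:
λ₀ = hc/φ = (6.626×10⁻³⁴ J·s)(3×10⁸ m/s) / (4.24 eV × 1.602×10⁻¹⁹ J/eV)
λ₀ = 292.42 nm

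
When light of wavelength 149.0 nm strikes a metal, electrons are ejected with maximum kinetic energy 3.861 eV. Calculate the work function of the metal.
4.46 eV

From Einstein's photoelectric equation: KE_max = hf - φ = hc/λ - φ

Rearranging for φ:
φ = hc/λ - KE_max

Calculate photon energy:
E_photon = hc/λ = 8.3211 eV

Therefore:
φ = 8.3211 - 3.861 = 4.46 eV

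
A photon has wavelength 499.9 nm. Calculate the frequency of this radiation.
5.9970e+14 Hz

Using the wave equation: c = fλ

Solving for frequency:
f = c/λ = (3×10⁸ m/s) / (499.9×10⁻⁹ m)
f = 5.9970e+14 Hz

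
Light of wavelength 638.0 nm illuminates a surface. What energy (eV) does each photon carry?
1.9433 eV

Using E = hf = hc/λ:

E = hc/λ = (6.626×10⁻³⁴ J·s)(3×10⁸ m/s) / (638.0×10⁻⁹ m)
E = 1.9433 eV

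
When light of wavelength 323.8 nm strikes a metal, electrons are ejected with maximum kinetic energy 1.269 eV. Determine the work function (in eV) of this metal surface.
2.56 eV

From Einstein's photoelectric equation: KE_max = hf - φ = hc/λ - φ

Rearranging for φ:
φ = hc/λ - KE_max

Calculate photon energy:
E_photon = hc/λ = 3.8290 eV

Therefore:
φ = 3.8290 - 1.269 = 2.56 eV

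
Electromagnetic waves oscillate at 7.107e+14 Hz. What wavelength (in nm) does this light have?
421.83 nm

Using the wave equation: c = fλ

Solving for wavelength:
λ = c/f = (3×10⁸ m/s) / (7.107e+14 Hz)
λ = 421.83 nm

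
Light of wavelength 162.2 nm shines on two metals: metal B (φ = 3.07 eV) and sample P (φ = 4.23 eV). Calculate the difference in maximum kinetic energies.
1.1600 eV

Using KE_max = hc/λ - φ for each metal:

Photon energy: E = hc/λ = 7.6439 eV

For metal B (φ₁ = 3.07 eV):
KE₁ = E - φ₁ = 7.6439 - 3.07 = 4.5739 eV

For sample P (φ₂ = 4.23 eV):
KE₂ = E - φ₂ = 7.6439 - 4.23 = 3.4139 eV

Difference:
ΔKE = KE₁ - KE₂ = 4.5739 - 3.4139 = 1.1600 eV

Note: The difference equals the difference in work functions: 4.23 - 3.07 = 1.16 eV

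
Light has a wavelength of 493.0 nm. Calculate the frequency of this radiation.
6.0810e+14 Hz

Using the wave equation: c = fλ

Solving for frequency:
f = c/λ = (3×10⁸ m/s) / (493.0×10⁻⁹ m)
f = 6.0810e+14 Hz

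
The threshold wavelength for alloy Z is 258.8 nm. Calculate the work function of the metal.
4.79 eV

At the threshold wavelength, photon energy equals work function:
φ = hc/λ₀

Calculating:
φ = (6.626×10⁻³⁴ J·s)(3×10⁸ m/s) / (258.8×10⁻⁹ m)
φ = 4.79 eV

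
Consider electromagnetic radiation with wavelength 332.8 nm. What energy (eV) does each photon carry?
3.7255 eV

Using E = hf = hc/λ:

E = hc/λ = (6.626×10⁻³⁴ J·s)(3×10⁸ m/s) / (332.8×10⁻⁹ m)
E = 3.7255 eV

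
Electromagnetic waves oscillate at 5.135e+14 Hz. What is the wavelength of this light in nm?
583.82 nm

Using the wave equation: c = fλ

Solving for wavelength:
λ = c/f = (3×10⁸ m/s) / (5.135e+14 Hz)
λ = 583.82 nm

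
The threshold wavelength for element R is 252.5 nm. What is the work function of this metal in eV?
4.91 eV

At the threshold wavelength, photon energy equals work function:
φ = hc/λ₀

Calculating:
φ = (6.626×10⁻³⁴ J·s)(3×10⁸ m/s) / (252.5×10⁻⁹ m)
φ = 4.91 eV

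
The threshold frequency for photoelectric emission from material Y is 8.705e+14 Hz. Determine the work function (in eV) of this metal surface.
3.60 eV

At the threshold frequency, photon energy equals work function:
φ = hf₀

Calculating:
φ = (6.626×10⁻³⁴ J·s)(8.705e+14 Hz)
φ = 3.60 eV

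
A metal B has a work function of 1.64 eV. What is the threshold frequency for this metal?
3.9655e+14 Hz

The threshold frequency is when the photon energy equals the work function:
hf₀ = φ

Solving for f₀:
f₀ = φ/h = (1.64 eV × 1.602×10⁻¹⁹ J/eV) / (6.626×10⁻³⁴ J·s)
f₀ = 3.9655e+14 Hz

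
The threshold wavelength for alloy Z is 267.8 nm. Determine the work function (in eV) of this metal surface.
4.63 eV

At the threshold wavelength, photon energy equals work function:
φ = hc/λ₀

Calculating:
φ = (6.626×10⁻³⁴ J·s)(3×10⁸ m/s) / (267.8×10⁻⁹ m)
φ = 4.63 eV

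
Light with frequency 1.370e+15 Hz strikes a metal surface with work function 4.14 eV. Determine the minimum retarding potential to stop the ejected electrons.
1.5259 V

The stopping potential V_s satisfies: eV_s = KE_max

First, find KE_max using Einstein's equation:
E_photon = hf = (6.626×10⁻³⁴ J·s)(1.370e+15 Hz) = 5.6659 eV
KE_max = E_photon - φ = 5.6659 - 4.14 = 1.5259 eV

Since eV_s = KE_max:
V_s = KE_max/e = 1.5259 V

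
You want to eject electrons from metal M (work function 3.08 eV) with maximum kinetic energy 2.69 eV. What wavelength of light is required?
214.88 nm

From Einstein's equation: KE_max = hc/λ - φ

Rearranging for λ:
hc/λ = KE_max + φ
λ = hc/(KE_max + φ)

Required photon energy:
E_photon = KE_max + φ = 2.69 + 3.08 = 5.77 eV

Required wavelength:
λ = hc/E_photon = (6.626×10⁻³⁴)(3×10⁸) / (5.77 × 1.602×10⁻¹⁹)
λ = 214.88 nm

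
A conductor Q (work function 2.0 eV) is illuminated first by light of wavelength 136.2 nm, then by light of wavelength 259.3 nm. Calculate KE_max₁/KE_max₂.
2.5537

Using Einstein's equation: KE_max = hc/λ - φ

For λ₁ = 136.2 nm:
E₁ = hc/λ₁ = 9.1031 eV
KE₁ = E₁ - φ = 9.1031 - 2.0 = 7.1031 eV

For λ₂ = 259.3 nm:
E₂ = hc/λ₂ = 4.7815 eV
KE₂ = E₂ - φ = 4.7815 - 2.0 = 2.7815 eV

Ratio: KE₁/KE₂ = 7.1031/2.7815 = 2.5537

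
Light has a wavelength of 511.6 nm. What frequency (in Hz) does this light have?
5.8599e+14 Hz

Using the wave equation: c = fλ

Solving for frequency:
f = c/λ = (3×10⁸ m/s) / (511.6×10⁻⁹ m)
f = 5.8599e+14 Hz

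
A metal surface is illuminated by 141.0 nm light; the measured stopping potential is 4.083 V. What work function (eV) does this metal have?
4.71 eV

The stopping potential gives the maximum kinetic energy: KE_max = eV_s = 4.083 eV

From Einstein's photoelectric equation: KE_max = hc/λ - φ
Rearranging: φ = hc/λ - KE_max

Calculate photon energy:
E_photon = hc/λ = (6.626×10⁻³⁴ J·s)(3×10⁸ m/s) / (141.0×10⁻⁹ m) = 8.7932 eV

Therefore:
φ = 8.7932 - 4.083 = 4.71 eV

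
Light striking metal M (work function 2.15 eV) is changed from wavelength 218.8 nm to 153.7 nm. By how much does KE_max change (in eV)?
2.4001 eV

Using Einstein's equation: KE_max = hc/λ - φ

For λ₁ = 218.8 nm:
KE₁ = hc/λ₁ - φ = 5.6666 - 2.15 = 3.5166 eV

For λ₂ = 153.7 nm:
KE₂ = hc/λ₂ - φ = 8.0666 - 2.15 = 5.9166 eV

Change in KE:
ΔKE = KE₂ - KE₁ = 5.9166 - 3.5166 = 2.4001 eV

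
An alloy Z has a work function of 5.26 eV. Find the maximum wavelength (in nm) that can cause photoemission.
235.71 nm

The threshold wavelength is when the photon energy equals the work function:
hc/λ₀ = φ

Solving for λ₀:
λ₀ = hc/φ = (6.626×10⁻³⁴ J·s)(3×10⁸ m/s) / (5.26 eV × 1.602×10⁻¹⁹ J/eV)
λ₀ = 235.71 nm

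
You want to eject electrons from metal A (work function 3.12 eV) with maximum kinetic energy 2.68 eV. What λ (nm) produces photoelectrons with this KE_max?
213.77 nm

From Einstein's equation: KE_max = hc/λ - φ

Rearranging for λ:
hc/λ = KE_max + φ
λ = hc/(KE_max + φ)

Required photon energy:
E_photon = KE_max + φ = 2.68 + 3.12 = 5.80 eV

Required wavelength:
λ = hc/E_photon = (6.626×10⁻³⁴)(3×10⁸) / (5.80 × 1.602×10⁻¹⁹)
λ = 213.77 nm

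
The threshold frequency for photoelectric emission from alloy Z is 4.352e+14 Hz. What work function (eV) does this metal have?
1.80 eV

At the threshold frequency, photon energy equals work function:
φ = hf₀

Calculating:
φ = (6.626×10⁻³⁴ J·s)(4.352e+14 Hz)
φ = 1.80 eV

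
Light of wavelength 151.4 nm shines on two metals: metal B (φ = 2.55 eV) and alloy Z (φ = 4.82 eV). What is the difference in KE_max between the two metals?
2.2700 eV

Using KE_max = hc/λ - φ for each metal:

Photon energy: E = hc/λ = 8.1892 eV

For metal B (φ₁ = 2.55 eV):
KE₁ = E - φ₁ = 8.1892 - 2.55 = 5.6392 eV

For alloy Z (φ₂ = 4.82 eV):
KE₂ = E - φ₂ = 8.1892 - 4.82 = 3.3692 eV

Difference:
ΔKE = KE₁ - KE₂ = 5.6392 - 3.3692 = 2.2700 eV

Note: The difference equals the difference in work functions: 4.82 - 2.55 = 2.27 eV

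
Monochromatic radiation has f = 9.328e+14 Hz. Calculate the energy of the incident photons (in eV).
3.8578 eV

Using E = hf:

E = hf = (6.626×10⁻³⁴ J·s)(9.328e+14 Hz)
E = 3.8578 eV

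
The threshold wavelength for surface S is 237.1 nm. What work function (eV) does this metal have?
5.23 eV

At the threshold wavelength, photon energy equals work function:
φ = hc/λ₀

Calculating:
φ = (6.626×10⁻³⁴ J·s)(3×10⁸ m/s) / (237.1×10⁻⁹ m)
φ = 5.23 eV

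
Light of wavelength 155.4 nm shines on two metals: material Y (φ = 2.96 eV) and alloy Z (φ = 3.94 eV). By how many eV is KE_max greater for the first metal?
0.9800 eV

Using KE_max = hc/λ - φ for each metal:

Photon energy: E = hc/λ = 7.9784 eV

For material Y (φ₁ = 2.96 eV):
KE₁ = E - φ₁ = 7.9784 - 2.96 = 5.0184 eV

For alloy Z (φ₂ = 3.94 eV):
KE₂ = E - φ₂ = 7.9784 - 3.94 = 4.0384 eV

Difference:
ΔKE = KE₁ - KE₂ = 5.0184 - 4.0384 = 0.9800 eV

Note: The difference equals the difference in work functions: 3.94 - 2.96 = 0.98 eV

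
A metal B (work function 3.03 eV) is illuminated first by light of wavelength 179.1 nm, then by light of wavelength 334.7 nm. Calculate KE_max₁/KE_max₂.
5.7725

Using Einstein's equation: KE_max = hc/λ - φ

For λ₁ = 179.1 nm:
E₁ = hc/λ₁ = 6.9226 eV
KE₁ = E₁ - φ = 6.9226 - 3.03 = 3.8926 eV

For λ₂ = 334.7 nm:
E₂ = hc/λ₂ = 3.7043 eV
KE₂ = E₂ - φ = 3.7043 - 3.03 = 0.6743 eV

Ratio: KE₁/KE₂ = 3.8926/0.6743 = 5.7725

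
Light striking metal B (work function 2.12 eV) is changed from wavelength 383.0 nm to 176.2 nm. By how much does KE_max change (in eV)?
3.7994 eV

Using Einstein's equation: KE_max = hc/λ - φ

For λ₁ = 383.0 nm:
KE₁ = hc/λ₁ - φ = 3.2372 - 2.12 = 1.1172 eV

For λ₂ = 176.2 nm:
KE₂ = hc/λ₂ - φ = 7.0366 - 2.12 = 4.9166 eV

Change in KE:
ΔKE = KE₂ - KE₁ = 4.9166 - 1.1172 = 3.7994 eV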